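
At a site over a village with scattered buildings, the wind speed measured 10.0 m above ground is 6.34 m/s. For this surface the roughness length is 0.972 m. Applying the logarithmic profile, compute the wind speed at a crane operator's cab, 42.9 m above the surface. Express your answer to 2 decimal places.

10.30 m/s

Log law: V(z) ∝ ln(z/z₀), so V₂/V₁ = ln(z₂/z₀) / ln(z₁/z₀).
ln(42.9/0.972) = 3.7873, ln(10.0/0.972) = 2.3310
V₂ = 6.34 × 3.7873/2.3310 = 6.34 × 1.6248 = 10.3009 m/s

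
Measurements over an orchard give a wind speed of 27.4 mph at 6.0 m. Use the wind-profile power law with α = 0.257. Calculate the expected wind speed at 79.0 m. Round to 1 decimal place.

53.1 mph

Power-law profile: V₂ = V₁ · (z₂/z₁)^α
V₂ = 27.4 × (79.0/6.0)^0.257 = 27.4 × (13.1667)^0.257
    = 27.4 × 1.9396 = 53.1442 mph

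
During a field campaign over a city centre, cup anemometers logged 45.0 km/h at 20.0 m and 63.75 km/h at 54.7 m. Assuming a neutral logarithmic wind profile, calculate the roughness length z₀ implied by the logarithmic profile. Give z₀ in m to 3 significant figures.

z₀ ≈ 1.79 m

Log law: V(z) ∝ ln(z/z₀). With r = V₁/V₂ = 45.0/63.75 = 0.70588,
r · ln(z₂/z₀) = ln(z₁/z₀) ⇒ ln z₀ = (ln z₁ − r·ln z₂)/(1 − r)
ln z₀ = (2.99573 − 0.70588×4.00186) / 0.29412 = 0.5810
z₀ = exp(0.5810) = 1.788 m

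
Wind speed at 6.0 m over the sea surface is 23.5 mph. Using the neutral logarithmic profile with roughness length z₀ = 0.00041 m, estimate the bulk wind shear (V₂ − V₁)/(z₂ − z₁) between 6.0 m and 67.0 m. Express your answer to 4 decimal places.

0.0969 mph/m

Log law: V₂ = V₁ · ln(z₂/z₀)/ln(z₁/z₀) = 23.5 × 12.0040/9.5911 = 29.4121 mph
ΔV/Δz = (29.4121 − 23.5)/(67.0 − 6.0) = 5.9121/61.0000 = 0.09692 mph/m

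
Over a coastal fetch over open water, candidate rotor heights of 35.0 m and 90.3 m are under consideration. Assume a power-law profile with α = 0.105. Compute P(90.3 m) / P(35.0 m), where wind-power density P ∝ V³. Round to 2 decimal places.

Speed ratio: V_B/V_A = (z_B/z_A)^α = (90.3/35.0)^0.105 = (2.5800)^0.105 = 1.10464
Power-density ratio: P_B/P_A = (V_B/V_A)³ = (1.10464)³ = 1.34791

1.35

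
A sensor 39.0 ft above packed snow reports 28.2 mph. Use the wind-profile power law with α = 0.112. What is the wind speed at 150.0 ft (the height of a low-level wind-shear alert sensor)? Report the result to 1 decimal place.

Power-law profile: V₂ = V₁ · (z₂/z₁)^α
V₂ = 28.2 × (150.0/39.0)^0.112 = 28.2 × (3.8462)^0.112
    = 28.2 × 1.1628 = 32.7923 mph

32.8 mph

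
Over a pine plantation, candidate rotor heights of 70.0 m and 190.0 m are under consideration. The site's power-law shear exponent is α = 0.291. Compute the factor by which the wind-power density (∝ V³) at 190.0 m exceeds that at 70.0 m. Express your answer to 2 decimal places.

Speed ratio: V_B/V_A = (z_B/z_A)^α = (190.0/70.0)^0.291 = (2.7143)^0.291 = 1.33719
Power-density ratio: P_B/P_A = (V_B/V_A)³ = (1.33719)³ = 2.39101

2.39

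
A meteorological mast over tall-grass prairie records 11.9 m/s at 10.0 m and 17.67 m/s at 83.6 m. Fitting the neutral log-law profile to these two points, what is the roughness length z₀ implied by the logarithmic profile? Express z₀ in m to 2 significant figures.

Log law: V(z) ∝ ln(z/z₀). With r = V₁/V₂ = 11.9/17.67 = 0.67346,
r · ln(z₂/z₀) = ln(z₁/z₀) ⇒ ln z₀ = (ln z₁ − r·ln z₂)/(1 − r)
ln z₀ = (2.30259 − 0.67346×4.42604) / 0.32654 = -2.0768
z₀ = exp(-2.0768) = 0.1253 m

z₀ ≈ 0.13 m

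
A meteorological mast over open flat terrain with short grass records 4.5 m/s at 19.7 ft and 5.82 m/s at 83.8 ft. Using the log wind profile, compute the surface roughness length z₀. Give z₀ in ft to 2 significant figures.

Log law: V(z) ∝ ln(z/z₀). With r = V₁/V₂ = 4.5/5.82 = 0.77320,
r · ln(z₂/z₀) = ln(z₁/z₀) ⇒ ln z₀ = (ln z₁ − r·ln z₂)/(1 − r)
ln z₀ = (2.98062 − 0.77320×4.42843) / 0.22680 = -1.9551
z₀ = exp(-1.9551) = 0.1415 ft

z₀ ≈ 0.14 ft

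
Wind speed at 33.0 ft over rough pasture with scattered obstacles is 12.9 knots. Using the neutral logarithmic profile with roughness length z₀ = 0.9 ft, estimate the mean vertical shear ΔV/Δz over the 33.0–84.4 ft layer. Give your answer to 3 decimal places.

0.065 knots/ft

Log law: V₂ = V₁ · ln(z₂/z₀)/ln(z₁/z₀) = 12.9 × 4.5409/3.6019 = 16.2632 knots
ΔV/Δz = (16.2632 − 12.9)/(84.4 − 33.0) = 3.3632/51.4000 = 0.06543 knots/ft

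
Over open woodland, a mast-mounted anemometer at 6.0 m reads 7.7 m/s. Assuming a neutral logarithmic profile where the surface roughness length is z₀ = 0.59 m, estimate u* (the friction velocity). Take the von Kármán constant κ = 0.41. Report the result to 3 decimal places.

Log law: V(z) = (u*/κ) · ln(z/z₀) ⇒ u* = κ · V / ln(z/z₀)
u* = 0.41 × 7.7 / ln(6.0/0.59) = 0.41 × 7.7 / 2.3194
   = 3.1570 / 2.3194 = 1.3611 m/s

u* ≈ 1.361 m/s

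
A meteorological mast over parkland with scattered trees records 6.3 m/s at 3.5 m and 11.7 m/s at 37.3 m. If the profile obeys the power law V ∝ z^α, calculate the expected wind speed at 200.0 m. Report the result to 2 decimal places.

First find α: α = ln(V₂/V₁)/ln(z₂/z₁) = ln(11.7/6.3)/ln(37.3/3.5) = 0.61904/2.36623 = 0.2616
Extrapolate from 37.3 m to 200.0 m: V₃ = 11.7 × (200.0/37.3)^0.2616 = 11.7 × 1.5517 = 18.1546 m/s

18.15 m/s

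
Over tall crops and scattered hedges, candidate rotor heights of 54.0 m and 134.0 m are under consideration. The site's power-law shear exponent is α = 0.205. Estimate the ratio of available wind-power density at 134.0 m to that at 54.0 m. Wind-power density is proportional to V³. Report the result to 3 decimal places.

1.749

Speed ratio: V_B/V_A = (z_B/z_A)^α = (134.0/54.0)^0.205 = (2.4815)^0.205 = 1.20480
Power-density ratio: P_B/P_A = (V_B/V_A)³ = (1.20480)³ = 1.74883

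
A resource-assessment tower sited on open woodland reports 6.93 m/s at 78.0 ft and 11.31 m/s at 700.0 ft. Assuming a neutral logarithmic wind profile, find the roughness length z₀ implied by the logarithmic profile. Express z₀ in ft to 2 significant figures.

z₀ ≈ 2.4 ft

Log law: V(z) ∝ ln(z/z₀). With r = V₁/V₂ = 6.93/11.31 = 0.61273,
r · ln(z₂/z₀) = ln(z₁/z₀) ⇒ ln z₀ = (ln z₁ − r·ln z₂)/(1 − r)
ln z₀ = (4.35671 − 0.61273×6.55108) / 0.38727 = 0.8848
z₀ = exp(0.8848) = 2.422 ft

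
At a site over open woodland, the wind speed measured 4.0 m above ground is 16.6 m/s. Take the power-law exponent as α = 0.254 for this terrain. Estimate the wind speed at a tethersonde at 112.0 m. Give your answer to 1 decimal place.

Power-law profile: V₂ = V₁ · (z₂/z₁)^α
V₂ = 16.6 × (112.0/4.0)^0.254 = 16.6 × (28.0000)^0.254
    = 16.6 × 2.3312 = 38.6978 m/s

38.7 m/s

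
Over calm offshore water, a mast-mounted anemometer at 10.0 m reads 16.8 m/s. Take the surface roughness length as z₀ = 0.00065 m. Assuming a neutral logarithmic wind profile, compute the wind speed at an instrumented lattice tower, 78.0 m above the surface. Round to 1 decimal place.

20.4 m/s

Log law: V(z) ∝ ln(z/z₀), so V₂/V₁ = ln(z₂/z₀) / ln(z₁/z₀).
ln(78.0/0.00065) = 11.6952, ln(10.0/0.00065) = 9.6411
V₂ = 16.8 × 11.6952/9.6411 = 16.8 × 1.2131 = 20.3794 m/s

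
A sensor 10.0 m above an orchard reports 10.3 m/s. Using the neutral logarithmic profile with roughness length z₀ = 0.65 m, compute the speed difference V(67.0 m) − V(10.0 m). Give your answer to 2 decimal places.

7.17 m/s

Log law: V₂ = V₁ · ln(z₂/z₀)/ln(z₁/z₀) = 10.3 × 4.6355/2.7334 = 17.4676 m/s
ΔV = 17.4676 − 10.3 = 7.1676 m/s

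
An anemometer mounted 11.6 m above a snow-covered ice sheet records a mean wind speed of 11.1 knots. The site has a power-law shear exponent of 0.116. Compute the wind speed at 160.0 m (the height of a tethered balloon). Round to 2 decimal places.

15.05 knots

Power-law profile: V₂ = V₁ · (z₂/z₁)^α
V₂ = 11.1 × (160.0/11.6)^0.116 = 11.1 × (13.7931)^0.116
    = 11.1 × 1.3558 = 15.0496 knots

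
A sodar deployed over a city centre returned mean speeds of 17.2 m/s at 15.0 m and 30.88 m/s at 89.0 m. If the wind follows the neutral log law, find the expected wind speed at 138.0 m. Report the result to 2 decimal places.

Log law: V ∝ ln(z/z₀). From the pair, with r = V₁/V₂ = 0.55699,
ln z₀ = (ln z₁ − r·ln z₂)/(1 − r) = (2.7081 − 0.55699×4.4886)/0.44301 = 0.4693 → z₀ = 1.599 m
V₃ = V₁ · ln(z₃/z₀)/ln(z₁/z₀) = 17.2 × 4.4580/2.2387 = 34.2498 m/s

34.25 m/s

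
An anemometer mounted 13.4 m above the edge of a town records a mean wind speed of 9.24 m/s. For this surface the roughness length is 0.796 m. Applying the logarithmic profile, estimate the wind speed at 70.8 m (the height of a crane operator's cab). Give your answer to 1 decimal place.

Log law: V(z) ∝ ln(z/z₀), so V₂/V₁ = ln(z₂/z₀) / ln(z₁/z₀).
ln(70.8/0.796) = 4.4880, ln(13.4/0.796) = 2.8234
V₂ = 9.24 × 4.4880/2.8234 = 9.24 × 1.5896 = 14.6876 m/s

14.7 m/s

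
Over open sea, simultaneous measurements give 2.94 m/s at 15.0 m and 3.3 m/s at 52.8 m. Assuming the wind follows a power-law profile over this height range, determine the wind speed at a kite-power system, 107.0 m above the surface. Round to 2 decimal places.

First find α: α = ln(V₂/V₁)/ln(z₂/z₁) = ln(3.3/2.94)/ln(52.8/15.0) = 0.11551/1.25846 = 0.0918
Extrapolate from 52.8 m to 107.0 m: V₃ = 3.3 × (107.0/52.8)^0.0918 = 3.3 × 1.0670 = 3.5210 m/s

3.52 m/s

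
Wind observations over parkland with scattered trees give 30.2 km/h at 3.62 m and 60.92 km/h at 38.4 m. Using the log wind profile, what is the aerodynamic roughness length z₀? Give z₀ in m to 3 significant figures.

z₀ ≈ 0.355 m

Log law: V(z) ∝ ln(z/z₀). With r = V₁/V₂ = 30.2/60.92 = 0.49573,
r · ln(z₂/z₀) = ln(z₁/z₀) ⇒ ln z₀ = (ln z₁ − r·ln z₂)/(1 − r)
ln z₀ = (1.28647 − 0.49573×3.64806) / 0.50427 = -1.0351
z₀ = exp(-1.0351) = 0.3552 m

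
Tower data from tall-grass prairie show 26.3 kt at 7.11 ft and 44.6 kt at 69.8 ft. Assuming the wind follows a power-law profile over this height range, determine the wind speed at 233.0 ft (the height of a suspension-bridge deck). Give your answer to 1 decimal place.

58.9 kt

First find α: α = ln(V₂/V₁)/ln(z₂/z₁) = ln(44.6/26.3)/ln(69.8/7.11) = 0.52816/2.28413 = 0.2312
Extrapolate from 69.8 ft to 233.0 ft: V₃ = 44.6 × (233.0/69.8)^0.2312 = 44.6 × 1.3214 = 58.9366 kt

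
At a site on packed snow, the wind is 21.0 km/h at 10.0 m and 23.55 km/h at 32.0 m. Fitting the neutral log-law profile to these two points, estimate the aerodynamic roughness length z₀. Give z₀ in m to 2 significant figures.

z₀ ≈ 0.00069 m

Log law: V(z) ∝ ln(z/z₀). With r = V₁/V₂ = 21.0/23.55 = 0.89172,
r · ln(z₂/z₀) = ln(z₁/z₀) ⇒ ln z₀ = (ln z₁ − r·ln z₂)/(1 − r)
ln z₀ = (2.30259 − 0.89172×3.46574) / 0.10828 = -7.2763
z₀ = exp(-7.2763) = 0.0006917 m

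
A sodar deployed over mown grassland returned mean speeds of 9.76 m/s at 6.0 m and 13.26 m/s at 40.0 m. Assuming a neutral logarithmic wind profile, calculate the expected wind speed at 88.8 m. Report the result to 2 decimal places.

14.73 m/s

Log law: V ∝ ln(z/z₀). From the pair, with r = V₁/V₂ = 0.73605,
ln z₀ = (ln z₁ − r·ln z₂)/(1 − r) = (1.7918 − 0.73605×3.6889)/0.26395 = -3.4985 → z₀ = 0.03024 m
V₃ = V₁ · ln(z₃/z₀)/ln(z₁/z₀) = 9.76 × 7.9849/5.2903 = 14.7313 m/s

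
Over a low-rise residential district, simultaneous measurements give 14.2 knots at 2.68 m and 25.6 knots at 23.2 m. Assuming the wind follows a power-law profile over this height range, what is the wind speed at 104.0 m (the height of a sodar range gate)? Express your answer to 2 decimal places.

First find α: α = ln(V₂/V₁)/ln(z₂/z₁) = ln(25.6/14.2)/ln(23.2/2.68) = 0.58935/2.15834 = 0.2731
Extrapolate from 23.2 m to 104.0 m: V₃ = 25.6 × (104.0/23.2)^0.2731 = 25.6 × 1.5063 = 38.5611 knots

38.56 knots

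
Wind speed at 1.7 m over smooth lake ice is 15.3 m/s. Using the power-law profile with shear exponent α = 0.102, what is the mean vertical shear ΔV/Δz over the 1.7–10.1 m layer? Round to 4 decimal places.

Power law: V₂ = V₁ · (z₂/z₁)^α = 15.3 × (5.9412)^0.102 = 18.3496 m/s
ΔV/Δz = (18.3496 − 15.3)/(10.1 − 1.7) = 3.0496/8.4000 = 0.36305 m/s/m

0.3630 m/s/m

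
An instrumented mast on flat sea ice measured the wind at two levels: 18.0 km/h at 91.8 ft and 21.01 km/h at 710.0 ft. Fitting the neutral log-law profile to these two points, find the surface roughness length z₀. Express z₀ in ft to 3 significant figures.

z₀ ≈ 0.000447 ft

Log law: V(z) ∝ ln(z/z₀). With r = V₁/V₂ = 18.0/21.01 = 0.85673,
r · ln(z₂/z₀) = ln(z₁/z₀) ⇒ ln z₀ = (ln z₁ − r·ln z₂)/(1 − r)
ln z₀ = (4.51961 − 0.85673×6.56526) / 0.14327 = -7.7135
z₀ = exp(-7.7135) = 0.0004467 ft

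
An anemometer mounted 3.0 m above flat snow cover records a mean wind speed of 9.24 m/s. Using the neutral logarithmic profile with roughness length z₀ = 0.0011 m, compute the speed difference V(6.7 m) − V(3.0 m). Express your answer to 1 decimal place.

0.9 m/s

Log law: V₂ = V₁ · ln(z₂/z₀)/ln(z₁/z₀) = 9.24 × 8.7146/7.9111 = 10.1785 m/s
ΔV = 10.1785 − 9.24 = 0.9385 m/s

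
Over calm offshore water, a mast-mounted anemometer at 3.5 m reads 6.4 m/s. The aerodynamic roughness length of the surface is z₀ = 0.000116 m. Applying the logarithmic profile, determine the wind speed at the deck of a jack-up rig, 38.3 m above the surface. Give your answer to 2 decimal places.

7.88 m/s

Log law: V(z) ∝ ln(z/z₀), so V₂/V₁ = ln(z₂/z₀) / ln(z₁/z₀).
ln(38.3/0.000116) = 12.7074, ln(3.5/0.000116) = 10.3147
V₂ = 6.4 × 12.7074/10.3147 = 6.4 × 1.2320 = 7.8846 m/s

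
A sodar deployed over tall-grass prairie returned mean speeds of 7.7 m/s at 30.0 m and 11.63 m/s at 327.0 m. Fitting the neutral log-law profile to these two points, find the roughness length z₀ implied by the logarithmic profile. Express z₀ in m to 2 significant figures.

z₀ ≈ 0.28 m

Log law: V(z) ∝ ln(z/z₀). With r = V₁/V₂ = 7.7/11.63 = 0.66208,
r · ln(z₂/z₀) = ln(z₁/z₀) ⇒ ln z₀ = (ln z₁ − r·ln z₂)/(1 − r)
ln z₀ = (3.40120 − 0.66208×5.78996) / 0.33792 = -1.2791
z₀ = exp(-1.2791) = 0.2783 m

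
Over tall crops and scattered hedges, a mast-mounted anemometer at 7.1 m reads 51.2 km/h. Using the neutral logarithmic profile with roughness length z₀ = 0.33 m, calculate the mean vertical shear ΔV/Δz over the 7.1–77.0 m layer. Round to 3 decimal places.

0.569 km/h/m

Log law: V₂ = V₁ · ln(z₂/z₀)/ln(z₁/z₀) = 51.2 × 5.4525/3.0688 = 90.9705 km/h
ΔV/Δz = (90.9705 − 51.2)/(77.0 − 7.1) = 39.7705/69.9000 = 0.56896 km/h/m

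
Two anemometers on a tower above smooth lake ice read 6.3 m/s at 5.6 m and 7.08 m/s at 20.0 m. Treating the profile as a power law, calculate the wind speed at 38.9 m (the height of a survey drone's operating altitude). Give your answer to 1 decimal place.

7.5 m/s

First find α: α = ln(V₂/V₁)/ln(z₂/z₁) = ln(7.08/6.3)/ln(20.0/5.6) = 0.11672/1.27297 = 0.0917
Extrapolate from 20.0 m to 38.9 m: V₃ = 7.08 × (38.9/20.0)^0.0917 = 7.08 × 1.0629 = 7.5253 m/s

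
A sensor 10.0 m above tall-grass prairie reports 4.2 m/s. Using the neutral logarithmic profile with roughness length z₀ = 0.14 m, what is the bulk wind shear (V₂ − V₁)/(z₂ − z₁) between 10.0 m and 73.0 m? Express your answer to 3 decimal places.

Log law: V₂ = V₁ · ln(z₂/z₀)/ln(z₁/z₀) = 4.2 × 6.2566/4.2687 = 6.1559 m/s
ΔV/Δz = (6.1559 − 4.2)/(73.0 − 10.0) = 1.9559/63.0000 = 0.03105 m/s/m

0.031 m/s/m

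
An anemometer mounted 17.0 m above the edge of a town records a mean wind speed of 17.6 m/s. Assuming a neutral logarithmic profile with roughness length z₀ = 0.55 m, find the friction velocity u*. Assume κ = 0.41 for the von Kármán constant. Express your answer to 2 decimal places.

Log law: V(z) = (u*/κ) · ln(z/z₀) ⇒ u* = κ · V / ln(z/z₀)
u* = 0.41 × 17.6 / ln(17.0/0.55) = 0.41 × 17.6 / 3.4311
   = 7.2160 / 3.4311 = 2.1031 m/s

u* ≈ 2.10 m/s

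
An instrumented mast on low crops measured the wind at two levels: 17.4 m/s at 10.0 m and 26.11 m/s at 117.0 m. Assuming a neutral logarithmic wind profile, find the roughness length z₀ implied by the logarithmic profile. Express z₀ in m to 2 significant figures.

Log law: V(z) ∝ ln(z/z₀). With r = V₁/V₂ = 17.4/26.11 = 0.66641,
r · ln(z₂/z₀) = ln(z₁/z₀) ⇒ ln z₀ = (ln z₁ − r·ln z₂)/(1 − r)
ln z₀ = (2.30259 − 0.66641×4.76217) / 0.33359 = -2.6109
z₀ = exp(-2.6109) = 0.07347 m

z₀ ≈ 0.073 m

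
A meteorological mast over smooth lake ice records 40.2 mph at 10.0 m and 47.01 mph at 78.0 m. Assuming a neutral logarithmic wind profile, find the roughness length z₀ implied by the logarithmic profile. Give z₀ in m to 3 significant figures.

Log law: V(z) ∝ ln(z/z₀). With r = V₁/V₂ = 40.2/47.01 = 0.85514,
r · ln(z₂/z₀) = ln(z₁/z₀) ⇒ ln z₀ = (ln z₁ − r·ln z₂)/(1 − r)
ln z₀ = (2.30259 − 0.85514×4.35671) / 0.14486 = -9.8231
z₀ = exp(-9.8231) = 0.00005419 m

z₀ ≈ 0.0000542 m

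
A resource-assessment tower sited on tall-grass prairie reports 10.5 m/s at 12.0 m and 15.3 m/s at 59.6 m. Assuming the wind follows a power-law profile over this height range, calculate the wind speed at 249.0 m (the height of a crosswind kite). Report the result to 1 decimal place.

First find α: α = ln(V₂/V₁)/ln(z₂/z₁) = ln(15.3/10.5)/ln(59.6/12.0) = 0.37648/1.60275 = 0.2349
Extrapolate from 59.6 m to 249.0 m: V₃ = 15.3 × (249.0/59.6)^0.2349 = 15.3 × 1.3991 = 21.4067 m/s

21.4 m/s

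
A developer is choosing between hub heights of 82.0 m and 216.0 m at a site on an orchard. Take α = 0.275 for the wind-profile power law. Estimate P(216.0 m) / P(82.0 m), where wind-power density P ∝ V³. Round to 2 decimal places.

Speed ratio: V_B/V_A = (z_B/z_A)^α = (216.0/82.0)^0.275 = (2.6341)^0.275 = 1.30520
Power-density ratio: P_B/P_A = (V_B/V_A)³ = (1.30520)³ = 2.22345

2.22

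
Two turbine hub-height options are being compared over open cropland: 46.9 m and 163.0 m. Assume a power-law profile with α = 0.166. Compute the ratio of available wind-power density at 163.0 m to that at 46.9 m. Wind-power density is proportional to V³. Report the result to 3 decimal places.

Speed ratio: V_B/V_A = (z_B/z_A)^α = (163.0/46.9)^0.166 = (3.4755)^0.166 = 1.22973
Power-density ratio: P_B/P_A = (V_B/V_A)³ = (1.22973)³ = 1.85962

1.860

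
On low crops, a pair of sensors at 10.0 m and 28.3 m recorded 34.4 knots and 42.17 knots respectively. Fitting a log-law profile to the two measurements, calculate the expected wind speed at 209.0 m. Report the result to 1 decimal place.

57.1 knots

Log law: V ∝ ln(z/z₀). From the pair, with r = V₁/V₂ = 0.81575,
ln z₀ = (ln z₁ − r·ln z₂)/(1 − r) = (2.3026 − 0.81575×3.3429)/0.18425 = -2.3030 → z₀ = 0.09996 m
V₃ = V₁ · ln(z₃/z₀)/ln(z₁/z₀) = 34.4 × 7.6454/4.6056 = 57.1044 knots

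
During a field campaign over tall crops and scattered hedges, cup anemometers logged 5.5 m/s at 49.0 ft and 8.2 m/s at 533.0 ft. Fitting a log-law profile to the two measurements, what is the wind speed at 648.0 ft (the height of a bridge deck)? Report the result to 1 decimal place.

8.4 m/s

Log law: V ∝ ln(z/z₀). From the pair, with r = V₁/V₂ = 0.67073,
ln z₀ = (ln z₁ − r·ln z₂)/(1 − r) = (3.8918 − 0.67073×6.2785)/0.32927 = -0.9700 → z₀ = 0.3791 ft
V₃ = V₁ · ln(z₃/z₀)/ln(z₁/z₀) = 5.5 × 7.4439/4.8618 = 8.4210 m/s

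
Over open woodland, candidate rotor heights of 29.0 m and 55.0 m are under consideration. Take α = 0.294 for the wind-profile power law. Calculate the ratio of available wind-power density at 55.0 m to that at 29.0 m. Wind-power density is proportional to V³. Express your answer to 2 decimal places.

1.76

Speed ratio: V_B/V_A = (z_B/z_A)^α = (55.0/29.0)^0.294 = (1.8966)^0.294 = 1.20704
Power-density ratio: P_B/P_A = (V_B/V_A)³ = (1.20704)³ = 1.75859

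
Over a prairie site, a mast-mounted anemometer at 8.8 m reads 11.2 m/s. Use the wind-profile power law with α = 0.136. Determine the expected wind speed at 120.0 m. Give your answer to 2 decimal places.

Power-law profile: V₂ = V₁ · (z₂/z₁)^α
V₂ = 11.2 × (120.0/8.8)^0.136 = 11.2 × (13.6364)^0.136
    = 11.2 × 1.4267 = 15.9785 m/s

15.98 m/s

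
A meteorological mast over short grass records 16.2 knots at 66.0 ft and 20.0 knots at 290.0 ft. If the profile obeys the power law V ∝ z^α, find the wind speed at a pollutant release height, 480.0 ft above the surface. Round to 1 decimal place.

21.5 knots

First find α: α = ln(V₂/V₁)/ln(z₂/z₁) = ln(20.0/16.2)/ln(290.0/66.0) = 0.21072/1.48023 = 0.1424
Extrapolate from 290.0 ft to 480.0 ft: V₃ = 20.0 × (480.0/290.0)^0.1424 = 20.0 × 1.0744 = 21.4874 knots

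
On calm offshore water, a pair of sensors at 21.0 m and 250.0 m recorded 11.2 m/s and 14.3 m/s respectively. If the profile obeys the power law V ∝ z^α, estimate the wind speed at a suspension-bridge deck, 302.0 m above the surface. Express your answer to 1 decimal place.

14.6 m/s

First find α: α = ln(V₂/V₁)/ln(z₂/z₁) = ln(14.3/11.2)/ln(250.0/21.0) = 0.24435/2.47694 = 0.0986
Extrapolate from 250.0 m to 302.0 m: V₃ = 14.3 × (302.0/250.0)^0.0986 = 14.3 × 1.0188 = 14.5691 m/s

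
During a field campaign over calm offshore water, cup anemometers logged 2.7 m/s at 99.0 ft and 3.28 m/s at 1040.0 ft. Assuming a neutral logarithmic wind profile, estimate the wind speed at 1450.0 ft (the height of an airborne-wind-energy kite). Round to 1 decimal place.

3.4 m/s

Log law: V ∝ ln(z/z₀). From the pair, with r = V₁/V₂ = 0.82317,
ln z₀ = (ln z₁ − r·ln z₂)/(1 − r) = (4.5951 − 0.82317×6.9470)/0.17683 = -6.3532 → z₀ = 0.001741 ft
V₃ = V₁ · ln(z₃/z₀)/ln(z₁/z₀) = 2.7 × 13.6325/10.9483 = 3.3620 m/s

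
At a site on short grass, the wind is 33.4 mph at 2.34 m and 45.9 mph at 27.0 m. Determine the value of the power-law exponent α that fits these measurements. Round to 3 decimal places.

α ≈ 0.130

Power law: V₂/V₁ = (z₂/z₁)^α ⇒ α = ln(V₂/V₁) / ln(z₂/z₁)
α = ln(45.9/33.4) / ln(27.0/2.34) = ln(1.3743) / ln(11.5385)
  = 0.31791 / 2.44569 = 0.12999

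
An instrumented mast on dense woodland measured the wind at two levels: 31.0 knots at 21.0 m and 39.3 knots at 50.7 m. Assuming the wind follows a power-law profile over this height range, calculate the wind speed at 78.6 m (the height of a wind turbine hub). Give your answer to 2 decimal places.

44.22 knots

First find α: α = ln(V₂/V₁)/ln(z₂/z₁) = ln(39.3/31.0)/ln(50.7/21.0) = 0.23724/0.88140 = 0.2692
Extrapolate from 50.7 m to 78.6 m: V₃ = 39.3 × (78.6/50.7)^0.2692 = 39.3 × 1.1253 = 44.2226 knots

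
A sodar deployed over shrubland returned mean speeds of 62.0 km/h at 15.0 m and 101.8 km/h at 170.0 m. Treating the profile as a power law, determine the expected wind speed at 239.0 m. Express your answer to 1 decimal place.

109.1 km/h

First find α: α = ln(V₂/V₁)/ln(z₂/z₁) = ln(101.8/62.0)/ln(170.0/15.0) = 0.49588/2.42775 = 0.2043
Extrapolate from 170.0 m to 239.0 m: V₃ = 101.8 × (239.0/170.0)^0.2043 = 101.8 × 1.0721 = 109.1357 km/h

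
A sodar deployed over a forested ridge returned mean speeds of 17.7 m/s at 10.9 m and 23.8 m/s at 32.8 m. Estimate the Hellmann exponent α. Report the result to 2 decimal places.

α ≈ 0.27

Power law: V₂/V₁ = (z₂/z₁)^α ⇒ α = ln(V₂/V₁) / ln(z₂/z₁)
α = ln(23.8/17.7) / ln(32.8/10.9) = ln(1.3446) / ln(3.0092)
  = 0.29612 / 1.10167 = 0.26879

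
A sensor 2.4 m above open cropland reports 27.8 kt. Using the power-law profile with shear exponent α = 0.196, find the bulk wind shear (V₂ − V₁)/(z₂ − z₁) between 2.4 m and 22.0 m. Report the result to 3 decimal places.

Power law: V₂ = V₁ · (z₂/z₁)^α = 27.8 × (9.1667)^0.196 = 42.9179 kt
ΔV/Δz = (42.9179 − 27.8)/(22.0 − 2.4) = 15.1179/19.6000 = 0.77132 kt/m

0.771 kt/m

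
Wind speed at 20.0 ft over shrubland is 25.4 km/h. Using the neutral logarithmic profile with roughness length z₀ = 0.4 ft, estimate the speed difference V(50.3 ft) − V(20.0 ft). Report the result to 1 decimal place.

6.0 km/h

Log law: V₂ = V₁ · ln(z₂/z₀)/ln(z₁/z₀) = 25.4 × 4.8343/3.9120 = 31.3881 km/h
ΔV = 31.3881 − 25.4 = 5.9881 km/h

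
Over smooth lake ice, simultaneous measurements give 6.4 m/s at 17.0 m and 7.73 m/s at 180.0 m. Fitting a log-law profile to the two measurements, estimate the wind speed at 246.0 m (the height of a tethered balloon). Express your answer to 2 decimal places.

7.91 m/s

Log law: V ∝ ln(z/z₀). From the pair, with r = V₁/V₂ = 0.82794,
ln z₀ = (ln z₁ − r·ln z₂)/(1 − r) = (2.8332 − 0.82794×5.1930)/0.17206 = -8.5219 → z₀ = 0.0001991 m
V₃ = V₁ · ln(z₃/z₀)/ln(z₁/z₀) = 6.4 × 14.0273/11.3552 = 7.9061 m/s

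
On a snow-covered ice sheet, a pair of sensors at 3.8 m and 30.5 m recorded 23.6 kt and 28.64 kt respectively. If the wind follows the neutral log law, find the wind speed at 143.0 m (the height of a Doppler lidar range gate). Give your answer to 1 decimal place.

32.4 kt

Log law: V ∝ ln(z/z₀). From the pair, with r = V₁/V₂ = 0.82402,
ln z₀ = (ln z₁ − r·ln z₂)/(1 − r) = (1.3350 − 0.82402×3.4177)/0.17598 = -8.4174 → z₀ = 0.0002210 m
V₃ = V₁ · ln(z₃/z₀)/ln(z₁/z₀) = 23.6 × 13.3803/9.7524 = 32.3790 kt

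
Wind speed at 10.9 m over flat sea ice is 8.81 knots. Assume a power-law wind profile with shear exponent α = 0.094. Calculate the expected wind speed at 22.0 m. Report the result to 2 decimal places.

9.41 knots

Power-law profile: V₂ = V₁ · (z₂/z₁)^α
V₂ = 8.81 × (22.0/10.9)^0.094 = 8.81 × (2.0183)^0.094
    = 8.81 × 1.0682 = 9.4112 knots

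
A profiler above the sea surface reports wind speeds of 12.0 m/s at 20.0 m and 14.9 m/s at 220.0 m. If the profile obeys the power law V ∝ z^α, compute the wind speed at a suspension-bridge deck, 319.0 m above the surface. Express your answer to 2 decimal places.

15.41 m/s

First find α: α = ln(V₂/V₁)/ln(z₂/z₁) = ln(14.9/12.0)/ln(220.0/20.0) = 0.21645/2.39790 = 0.0903
Extrapolate from 220.0 m to 319.0 m: V₃ = 14.9 × (319.0/220.0)^0.0903 = 14.9 × 1.0341 = 15.4082 m/s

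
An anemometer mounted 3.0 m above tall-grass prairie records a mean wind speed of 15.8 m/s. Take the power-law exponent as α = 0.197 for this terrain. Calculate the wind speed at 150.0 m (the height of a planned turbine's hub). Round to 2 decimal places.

Power-law profile: V₂ = V₁ · (z₂/z₁)^α
V₂ = 15.8 × (150.0/3.0)^0.197 = 15.8 × (50.0000)^0.197
    = 15.8 × 2.1612 = 34.1471 m/s

34.15 m/s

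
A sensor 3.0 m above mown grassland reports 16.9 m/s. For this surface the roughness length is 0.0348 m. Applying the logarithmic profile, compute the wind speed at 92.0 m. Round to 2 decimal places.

Log law: V(z) ∝ ln(z/z₀), so V₂/V₁ = ln(z₂/z₀) / ln(z₁/z₀).
ln(92.0/0.0348) = 7.8799, ln(3.0/0.0348) = 4.4568
V₂ = 16.9 × 7.8799/4.4568 = 16.9 × 1.7681 = 29.8807 m/s

29.88 m/s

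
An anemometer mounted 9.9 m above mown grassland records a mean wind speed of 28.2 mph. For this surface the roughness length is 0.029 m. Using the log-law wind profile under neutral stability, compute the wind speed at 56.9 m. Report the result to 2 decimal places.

Log law: V(z) ∝ ln(z/z₀), so V₂/V₁ = ln(z₂/z₀) / ln(z₁/z₀).
ln(56.9/0.029) = 7.5818, ln(9.9/0.029) = 5.8330
V₂ = 28.2 × 7.5818/5.8330 = 28.2 × 1.2998 = 36.6545 mph

36.65 mph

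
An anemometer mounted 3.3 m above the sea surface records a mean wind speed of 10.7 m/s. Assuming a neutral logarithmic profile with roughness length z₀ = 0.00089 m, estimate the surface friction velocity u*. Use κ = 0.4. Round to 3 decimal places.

Log law: V(z) = (u*/κ) · ln(z/z₀) ⇒ u* = κ · V / ln(z/z₀)
u* = 0.4 × 10.7 / ln(3.3/0.00089) = 0.4 × 10.7 / 8.2182
   = 4.2800 / 8.2182 = 0.5208 m/s

u* ≈ 0.521 m/s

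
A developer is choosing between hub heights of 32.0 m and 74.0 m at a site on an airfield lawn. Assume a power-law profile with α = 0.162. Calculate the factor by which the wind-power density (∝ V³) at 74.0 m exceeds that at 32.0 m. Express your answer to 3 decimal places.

Speed ratio: V_B/V_A = (z_B/z_A)^α = (74.0/32.0)^0.162 = (2.3125)^0.162 = 1.14546
Power-density ratio: P_B/P_A = (V_B/V_A)³ = (1.14546)³ = 1.50295

1.503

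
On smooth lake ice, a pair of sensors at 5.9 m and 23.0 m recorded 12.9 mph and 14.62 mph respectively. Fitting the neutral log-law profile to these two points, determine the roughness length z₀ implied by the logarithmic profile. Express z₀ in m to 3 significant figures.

Log law: V(z) ∝ ln(z/z₀). With r = V₁/V₂ = 12.9/14.62 = 0.88235,
r · ln(z₂/z₀) = ln(z₁/z₀) ⇒ ln z₀ = (ln z₁ − r·ln z₂)/(1 − r)
ln z₀ = (1.77495 − 0.88235×3.13549) / 0.11765 = -8.4291
z₀ = exp(-8.4291) = 0.0002184 m

z₀ ≈ 0.000218 m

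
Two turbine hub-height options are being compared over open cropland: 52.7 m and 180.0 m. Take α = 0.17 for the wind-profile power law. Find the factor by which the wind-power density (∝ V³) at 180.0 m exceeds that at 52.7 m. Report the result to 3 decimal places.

1.871

Speed ratio: V_B/V_A = (z_B/z_A)^α = (180.0/52.7)^0.17 = (3.4156)^0.17 = 1.23222
Power-density ratio: P_B/P_A = (V_B/V_A)³ = (1.23222)³ = 1.87096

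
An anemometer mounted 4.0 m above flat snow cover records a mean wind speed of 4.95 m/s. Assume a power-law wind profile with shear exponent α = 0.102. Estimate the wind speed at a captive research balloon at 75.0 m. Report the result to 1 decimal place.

Power-law profile: V₂ = V₁ · (z₂/z₁)^α
V₂ = 4.95 × (75.0/4.0)^0.102 = 4.95 × (18.7500)^0.102
    = 4.95 × 1.3485 = 6.6750 m/s

6.7 m/s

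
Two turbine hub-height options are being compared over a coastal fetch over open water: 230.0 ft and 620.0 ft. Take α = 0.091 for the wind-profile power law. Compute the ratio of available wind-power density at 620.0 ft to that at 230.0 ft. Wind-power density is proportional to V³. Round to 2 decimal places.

1.31

Speed ratio: V_B/V_A = (z_B/z_A)^α = (620.0/230.0)^0.091 = (2.6957)^0.091 = 1.09444
Power-density ratio: P_B/P_A = (V_B/V_A)³ = (1.09444)³ = 1.31091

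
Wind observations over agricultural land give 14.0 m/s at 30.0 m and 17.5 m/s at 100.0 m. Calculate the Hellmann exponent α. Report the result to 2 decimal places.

α ≈ 0.19

Power law: V₂/V₁ = (z₂/z₁)^α ⇒ α = ln(V₂/V₁) / ln(z₂/z₁)
α = ln(17.5/14.0) / ln(100.0/30.0) = ln(1.2500) / ln(3.3333)
  = 0.22314 / 1.20397 = 0.18534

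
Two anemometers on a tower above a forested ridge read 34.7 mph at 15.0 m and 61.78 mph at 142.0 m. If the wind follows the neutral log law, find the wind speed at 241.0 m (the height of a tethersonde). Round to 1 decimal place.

68.2 mph

Log law: V ∝ ln(z/z₀). From the pair, with r = V₁/V₂ = 0.56167,
ln z₀ = (ln z₁ − r·ln z₂)/(1 − r) = (2.7081 − 0.56167×4.9558)/0.43833 = -0.1722 → z₀ = 0.8418 m
V₃ = V₁ · ln(z₃/z₀)/ln(z₁/z₀) = 34.7 × 5.6570/2.8803 = 68.1527 mph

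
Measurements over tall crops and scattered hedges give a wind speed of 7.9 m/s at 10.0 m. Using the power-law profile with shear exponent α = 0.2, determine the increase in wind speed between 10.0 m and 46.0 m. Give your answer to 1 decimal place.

2.8 m/s

Power law: V₂ = V₁ · (z₂/z₁)^α = 7.9 × (4.6000)^0.2 = 10.7196 m/s
ΔV = 10.7196 − 7.9 = 2.8196 m/s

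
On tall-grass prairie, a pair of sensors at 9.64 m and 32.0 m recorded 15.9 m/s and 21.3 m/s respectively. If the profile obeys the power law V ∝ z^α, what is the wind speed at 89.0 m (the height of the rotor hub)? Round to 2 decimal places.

27.33 m/s

First find α: α = ln(V₂/V₁)/ln(z₂/z₁) = ln(21.3/15.9)/ln(32.0/9.64) = 0.29239/1.19981 = 0.2437
Extrapolate from 32.0 m to 89.0 m: V₃ = 21.3 × (89.0/32.0)^0.2437 = 21.3 × 1.2831 = 27.3299 m/s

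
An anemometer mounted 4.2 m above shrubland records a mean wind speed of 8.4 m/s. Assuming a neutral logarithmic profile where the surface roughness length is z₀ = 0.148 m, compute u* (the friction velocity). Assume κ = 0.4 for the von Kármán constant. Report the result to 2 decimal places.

u* ≈ 1.00 m/s

Log law: V(z) = (u*/κ) · ln(z/z₀) ⇒ u* = κ · V / ln(z/z₀)
u* = 0.4 × 8.4 / ln(4.2/0.148) = 0.4 × 8.4 / 3.3456
   = 3.3600 / 3.3456 = 1.0043 m/s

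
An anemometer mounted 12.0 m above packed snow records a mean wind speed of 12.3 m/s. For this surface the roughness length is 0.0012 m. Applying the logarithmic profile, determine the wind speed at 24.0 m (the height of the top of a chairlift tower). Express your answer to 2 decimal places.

Log law: V(z) ∝ ln(z/z₀), so V₂/V₁ = ln(z₂/z₀) / ln(z₁/z₀).
ln(24.0/0.0012) = 9.9035, ln(12.0/0.0012) = 9.2103
V₂ = 12.3 × 9.9035/9.2103 = 12.3 × 1.0753 = 13.2257 m/s

13.23 m/s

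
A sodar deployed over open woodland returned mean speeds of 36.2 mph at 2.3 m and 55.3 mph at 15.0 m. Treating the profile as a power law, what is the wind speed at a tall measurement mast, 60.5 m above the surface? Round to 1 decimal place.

First find α: α = ln(V₂/V₁)/ln(z₂/z₁) = ln(55.3/36.2)/ln(15.0/2.3) = 0.42371/1.87514 = 0.2260
Extrapolate from 15.0 m to 60.5 m: V₃ = 55.3 × (60.5/15.0)^0.2260 = 55.3 × 1.3704 = 75.7850 mph

75.8 mph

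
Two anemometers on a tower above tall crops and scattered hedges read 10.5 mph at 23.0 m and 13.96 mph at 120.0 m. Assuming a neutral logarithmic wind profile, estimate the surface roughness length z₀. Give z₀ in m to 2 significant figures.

z₀ ≈ 0.15 m

Log law: V(z) ∝ ln(z/z₀). With r = V₁/V₂ = 10.5/13.96 = 0.75215,
r · ln(z₂/z₀) = ln(z₁/z₀) ⇒ ln z₀ = (ln z₁ − r·ln z₂)/(1 − r)
ln z₀ = (3.13549 − 0.75215×4.78749) / 0.24785 = -1.8778
z₀ = exp(-1.8778) = 0.1529 m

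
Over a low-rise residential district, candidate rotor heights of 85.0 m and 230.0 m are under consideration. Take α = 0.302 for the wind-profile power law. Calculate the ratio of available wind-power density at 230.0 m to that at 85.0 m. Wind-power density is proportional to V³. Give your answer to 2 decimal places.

2.46

Speed ratio: V_B/V_A = (z_B/z_A)^α = (230.0/85.0)^0.302 = (2.7059)^0.302 = 1.35069
Power-density ratio: P_B/P_A = (V_B/V_A)³ = (1.35069)³ = 2.46418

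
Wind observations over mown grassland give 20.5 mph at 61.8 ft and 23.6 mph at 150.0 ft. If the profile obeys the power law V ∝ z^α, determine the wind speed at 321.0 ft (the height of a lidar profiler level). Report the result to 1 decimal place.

26.6 mph

First find α: α = ln(V₂/V₁)/ln(z₂/z₁) = ln(23.6/20.5)/ln(150.0/61.8) = 0.14082/0.88673 = 0.1588
Extrapolate from 150.0 ft to 321.0 ft: V₃ = 23.6 × (321.0/150.0)^0.1588 = 23.6 × 1.1284 = 26.6308 mph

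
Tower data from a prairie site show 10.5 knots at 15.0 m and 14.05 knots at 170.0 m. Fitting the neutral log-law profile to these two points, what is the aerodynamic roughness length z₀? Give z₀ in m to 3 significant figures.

z₀ ≈ 0.0114 m

Log law: V(z) ∝ ln(z/z₀). With r = V₁/V₂ = 10.5/14.05 = 0.74733,
r · ln(z₂/z₀) = ln(z₁/z₀) ⇒ ln z₀ = (ln z₁ − r·ln z₂)/(1 − r)
ln z₀ = (2.70805 − 0.74733×5.13580) / 0.25267 = -4.4726
z₀ = exp(-4.4726) = 0.01142 m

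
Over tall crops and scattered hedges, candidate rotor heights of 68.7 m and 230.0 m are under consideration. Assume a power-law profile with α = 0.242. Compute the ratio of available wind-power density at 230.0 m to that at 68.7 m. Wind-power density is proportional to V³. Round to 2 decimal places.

2.40

Speed ratio: V_B/V_A = (z_B/z_A)^α = (230.0/68.7)^0.242 = (3.3479)^0.242 = 1.33966
Power-density ratio: P_B/P_A = (V_B/V_A)³ = (1.33966)³ = 2.40427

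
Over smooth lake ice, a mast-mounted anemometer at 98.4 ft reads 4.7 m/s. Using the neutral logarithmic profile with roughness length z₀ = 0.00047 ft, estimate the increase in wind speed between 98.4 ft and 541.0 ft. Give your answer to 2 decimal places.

Log law: V₂ = V₁ · ln(z₂/z₀)/ln(z₁/z₀) = 4.7 × 13.9562/12.2518 = 5.3538 m/s
ΔV = 5.3538 − 4.7 = 0.6538 m/s

0.65 m/s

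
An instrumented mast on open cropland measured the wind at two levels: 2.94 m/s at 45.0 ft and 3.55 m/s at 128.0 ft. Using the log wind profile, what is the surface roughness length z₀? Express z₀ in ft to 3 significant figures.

Log law: V(z) ∝ ln(z/z₀). With r = V₁/V₂ = 2.94/3.55 = 0.82817,
r · ln(z₂/z₀) = ln(z₁/z₀) ⇒ ln z₀ = (ln z₁ − r·ln z₂)/(1 − r)
ln z₀ = (3.80666 − 0.82817×4.85203) / 0.17183 = -1.2317
z₀ = exp(-1.2317) = 0.2918 ft

z₀ ≈ 0.292 ft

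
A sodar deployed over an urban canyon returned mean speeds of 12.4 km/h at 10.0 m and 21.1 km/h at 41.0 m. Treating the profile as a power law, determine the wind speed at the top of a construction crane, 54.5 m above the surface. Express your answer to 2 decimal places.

23.49 km/h

First find α: α = ln(V₂/V₁)/ln(z₂/z₁) = ln(21.1/12.4)/ln(41.0/10.0) = 0.53158/1.41099 = 0.3767
Extrapolate from 41.0 m to 54.5 m: V₃ = 21.1 × (54.5/41.0)^0.3767 = 21.1 × 1.1132 = 23.4883 km/h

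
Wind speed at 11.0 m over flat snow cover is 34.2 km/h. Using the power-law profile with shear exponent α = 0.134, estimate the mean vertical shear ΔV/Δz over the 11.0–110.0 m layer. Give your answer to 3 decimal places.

0.125 km/h/m

Power law: V₂ = V₁ · (z₂/z₁)^α = 34.2 × (10.0000)^0.134 = 46.5614 km/h
ΔV/Δz = (46.5614 − 34.2)/(110.0 − 11.0) = 12.3614/99.0000 = 0.12486 km/h/m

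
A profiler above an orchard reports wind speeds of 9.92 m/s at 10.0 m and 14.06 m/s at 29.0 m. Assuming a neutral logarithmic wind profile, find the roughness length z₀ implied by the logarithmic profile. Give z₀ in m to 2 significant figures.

z₀ ≈ 0.78 m

Log law: V(z) ∝ ln(z/z₀). With r = V₁/V₂ = 9.92/14.06 = 0.70555,
r · ln(z₂/z₀) = ln(z₁/z₀) ⇒ ln z₀ = (ln z₁ − r·ln z₂)/(1 − r)
ln z₀ = (2.30259 − 0.70555×3.36730) / 0.29445 = -0.2486
z₀ = exp(-0.2486) = 0.7799 m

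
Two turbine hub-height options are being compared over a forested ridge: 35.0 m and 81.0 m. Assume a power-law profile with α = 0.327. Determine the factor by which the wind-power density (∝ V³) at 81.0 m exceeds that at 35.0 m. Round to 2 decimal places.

2.28

Speed ratio: V_B/V_A = (z_B/z_A)^α = (81.0/35.0)^0.327 = (2.3143)^0.327 = 1.31572
Power-density ratio: P_B/P_A = (V_B/V_A)³ = (1.31572)³ = 2.27768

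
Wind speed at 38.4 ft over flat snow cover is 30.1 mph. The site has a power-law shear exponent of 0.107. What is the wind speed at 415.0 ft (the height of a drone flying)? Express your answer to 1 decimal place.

Power-law profile: V₂ = V₁ · (z₂/z₁)^α
V₂ = 30.1 × (415.0/38.4)^0.107 = 30.1 × (10.8073)^0.107
    = 30.1 × 1.2901 = 38.8306 mph

38.8 mph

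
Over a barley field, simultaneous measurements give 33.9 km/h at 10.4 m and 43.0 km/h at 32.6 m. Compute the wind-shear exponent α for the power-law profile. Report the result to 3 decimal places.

α ≈ 0.208

Power law: V₂/V₁ = (z₂/z₁)^α ⇒ α = ln(V₂/V₁) / ln(z₂/z₁)
α = ln(43.0/33.9) / ln(32.6/10.4) = ln(1.2684) / ln(3.1346)
  = 0.23779 / 1.14251 = 0.20813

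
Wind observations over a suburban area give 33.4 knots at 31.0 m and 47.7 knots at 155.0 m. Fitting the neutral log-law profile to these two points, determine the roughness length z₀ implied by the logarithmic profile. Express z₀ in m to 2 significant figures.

z₀ ≈ 0.72 m

Log law: V(z) ∝ ln(z/z₀). With r = V₁/V₂ = 33.4/47.7 = 0.70021,
r · ln(z₂/z₀) = ln(z₁/z₀) ⇒ ln z₀ = (ln z₁ − r·ln z₂)/(1 − r)
ln z₀ = (3.43399 − 0.70021×5.04343) / 0.29979 = -0.3251
z₀ = exp(-0.3251) = 0.7224 m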